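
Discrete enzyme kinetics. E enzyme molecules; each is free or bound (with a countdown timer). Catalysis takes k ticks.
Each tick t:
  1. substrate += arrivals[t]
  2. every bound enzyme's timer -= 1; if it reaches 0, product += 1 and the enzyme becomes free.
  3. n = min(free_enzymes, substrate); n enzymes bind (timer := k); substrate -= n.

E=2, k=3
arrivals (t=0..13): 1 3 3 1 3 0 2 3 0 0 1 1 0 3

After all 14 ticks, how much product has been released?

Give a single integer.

Answer: 8

Derivation:
t=0: arr=1 -> substrate=0 bound=1 product=0
t=1: arr=3 -> substrate=2 bound=2 product=0
t=2: arr=3 -> substrate=5 bound=2 product=0
t=3: arr=1 -> substrate=5 bound=2 product=1
t=4: arr=3 -> substrate=7 bound=2 product=2
t=5: arr=0 -> substrate=7 bound=2 product=2
t=6: arr=2 -> substrate=8 bound=2 product=3
t=7: arr=3 -> substrate=10 bound=2 product=4
t=8: arr=0 -> substrate=10 bound=2 product=4
t=9: arr=0 -> substrate=9 bound=2 product=5
t=10: arr=1 -> substrate=9 bound=2 product=6
t=11: arr=1 -> substrate=10 bound=2 product=6
t=12: arr=0 -> substrate=9 bound=2 product=7
t=13: arr=3 -> substrate=11 bound=2 product=8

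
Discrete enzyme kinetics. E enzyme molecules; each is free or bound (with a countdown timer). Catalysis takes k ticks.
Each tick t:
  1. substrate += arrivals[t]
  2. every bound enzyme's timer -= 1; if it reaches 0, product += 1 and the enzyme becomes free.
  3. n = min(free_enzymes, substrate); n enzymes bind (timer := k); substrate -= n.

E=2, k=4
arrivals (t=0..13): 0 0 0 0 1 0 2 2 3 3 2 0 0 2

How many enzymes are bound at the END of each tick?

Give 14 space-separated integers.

Answer: 0 0 0 0 1 1 2 2 2 2 2 2 2 2

Derivation:
t=0: arr=0 -> substrate=0 bound=0 product=0
t=1: arr=0 -> substrate=0 bound=0 product=0
t=2: arr=0 -> substrate=0 bound=0 product=0
t=3: arr=0 -> substrate=0 bound=0 product=0
t=4: arr=1 -> substrate=0 bound=1 product=0
t=5: arr=0 -> substrate=0 bound=1 product=0
t=6: arr=2 -> substrate=1 bound=2 product=0
t=7: arr=2 -> substrate=3 bound=2 product=0
t=8: arr=3 -> substrate=5 bound=2 product=1
t=9: arr=3 -> substrate=8 bound=2 product=1
t=10: arr=2 -> substrate=9 bound=2 product=2
t=11: arr=0 -> substrate=9 bound=2 product=2
t=12: arr=0 -> substrate=8 bound=2 product=3
t=13: arr=2 -> substrate=10 bound=2 product=3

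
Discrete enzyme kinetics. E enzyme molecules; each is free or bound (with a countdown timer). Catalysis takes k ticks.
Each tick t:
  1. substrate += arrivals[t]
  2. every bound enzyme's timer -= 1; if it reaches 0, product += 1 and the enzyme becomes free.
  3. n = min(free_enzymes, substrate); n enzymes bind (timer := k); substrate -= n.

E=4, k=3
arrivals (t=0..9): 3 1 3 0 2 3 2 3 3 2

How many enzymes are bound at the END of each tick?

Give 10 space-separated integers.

Answer: 3 4 4 4 4 4 4 4 4 4

Derivation:
t=0: arr=3 -> substrate=0 bound=3 product=0
t=1: arr=1 -> substrate=0 bound=4 product=0
t=2: arr=3 -> substrate=3 bound=4 product=0
t=3: arr=0 -> substrate=0 bound=4 product=3
t=4: arr=2 -> substrate=1 bound=4 product=4
t=5: arr=3 -> substrate=4 bound=4 product=4
t=6: arr=2 -> substrate=3 bound=4 product=7
t=7: arr=3 -> substrate=5 bound=4 product=8
t=8: arr=3 -> substrate=8 bound=4 product=8
t=9: arr=2 -> substrate=7 bound=4 product=11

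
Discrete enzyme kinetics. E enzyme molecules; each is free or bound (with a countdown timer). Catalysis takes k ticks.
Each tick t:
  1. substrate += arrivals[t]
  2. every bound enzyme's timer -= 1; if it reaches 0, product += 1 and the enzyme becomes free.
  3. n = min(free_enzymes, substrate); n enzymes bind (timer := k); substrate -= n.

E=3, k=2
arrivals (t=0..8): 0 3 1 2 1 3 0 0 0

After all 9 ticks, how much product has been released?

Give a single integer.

Answer: 9

Derivation:
t=0: arr=0 -> substrate=0 bound=0 product=0
t=1: arr=3 -> substrate=0 bound=3 product=0
t=2: arr=1 -> substrate=1 bound=3 product=0
t=3: arr=2 -> substrate=0 bound=3 product=3
t=4: arr=1 -> substrate=1 bound=3 product=3
t=5: arr=3 -> substrate=1 bound=3 product=6
t=6: arr=0 -> substrate=1 bound=3 product=6
t=7: arr=0 -> substrate=0 bound=1 product=9
t=8: arr=0 -> substrate=0 bound=1 product=9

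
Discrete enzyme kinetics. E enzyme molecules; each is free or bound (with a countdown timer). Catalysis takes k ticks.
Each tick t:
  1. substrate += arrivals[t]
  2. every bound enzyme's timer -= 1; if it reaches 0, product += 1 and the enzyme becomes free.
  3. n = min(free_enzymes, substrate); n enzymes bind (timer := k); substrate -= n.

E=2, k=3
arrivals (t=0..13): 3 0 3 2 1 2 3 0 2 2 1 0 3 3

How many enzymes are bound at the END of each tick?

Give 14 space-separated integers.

Answer: 2 2 2 2 2 2 2 2 2 2 2 2 2 2

Derivation:
t=0: arr=3 -> substrate=1 bound=2 product=0
t=1: arr=0 -> substrate=1 bound=2 product=0
t=2: arr=3 -> substrate=4 bound=2 product=0
t=3: arr=2 -> substrate=4 bound=2 product=2
t=4: arr=1 -> substrate=5 bound=2 product=2
t=5: arr=2 -> substrate=7 bound=2 product=2
t=6: arr=3 -> substrate=8 bound=2 product=4
t=7: arr=0 -> substrate=8 bound=2 product=4
t=8: arr=2 -> substrate=10 bound=2 product=4
t=9: arr=2 -> substrate=10 bound=2 product=6
t=10: arr=1 -> substrate=11 bound=2 product=6
t=11: arr=0 -> substrate=11 bound=2 product=6
t=12: arr=3 -> substrate=12 bound=2 product=8
t=13: arr=3 -> substrate=15 bound=2 product=8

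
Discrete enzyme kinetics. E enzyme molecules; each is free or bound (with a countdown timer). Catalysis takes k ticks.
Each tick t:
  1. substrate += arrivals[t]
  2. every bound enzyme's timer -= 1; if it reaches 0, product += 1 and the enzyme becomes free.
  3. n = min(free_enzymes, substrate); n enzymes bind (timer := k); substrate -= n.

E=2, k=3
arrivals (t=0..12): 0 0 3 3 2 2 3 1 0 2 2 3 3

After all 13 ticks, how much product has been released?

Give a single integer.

Answer: 6

Derivation:
t=0: arr=0 -> substrate=0 bound=0 product=0
t=1: arr=0 -> substrate=0 bound=0 product=0
t=2: arr=3 -> substrate=1 bound=2 product=0
t=3: arr=3 -> substrate=4 bound=2 product=0
t=4: arr=2 -> substrate=6 bound=2 product=0
t=5: arr=2 -> substrate=6 bound=2 product=2
t=6: arr=3 -> substrate=9 bound=2 product=2
t=7: arr=1 -> substrate=10 bound=2 product=2
t=8: arr=0 -> substrate=8 bound=2 product=4
t=9: arr=2 -> substrate=10 bound=2 product=4
t=10: arr=2 -> substrate=12 bound=2 product=4
t=11: arr=3 -> substrate=13 bound=2 product=6
t=12: arr=3 -> substrate=16 bound=2 product=6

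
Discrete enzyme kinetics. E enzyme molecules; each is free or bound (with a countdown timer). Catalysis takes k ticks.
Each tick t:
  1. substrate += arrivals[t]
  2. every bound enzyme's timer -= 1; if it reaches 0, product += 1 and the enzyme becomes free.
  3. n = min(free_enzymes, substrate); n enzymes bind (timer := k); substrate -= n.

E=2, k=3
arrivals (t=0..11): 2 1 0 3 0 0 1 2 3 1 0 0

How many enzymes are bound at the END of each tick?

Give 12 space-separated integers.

t=0: arr=2 -> substrate=0 bound=2 product=0
t=1: arr=1 -> substrate=1 bound=2 product=0
t=2: arr=0 -> substrate=1 bound=2 product=0
t=3: arr=3 -> substrate=2 bound=2 product=2
t=4: arr=0 -> substrate=2 bound=2 product=2
t=5: arr=0 -> substrate=2 bound=2 product=2
t=6: arr=1 -> substrate=1 bound=2 product=4
t=7: arr=2 -> substrate=3 bound=2 product=4
t=8: arr=3 -> substrate=6 bound=2 product=4
t=9: arr=1 -> substrate=5 bound=2 product=6
t=10: arr=0 -> substrate=5 bound=2 product=6
t=11: arr=0 -> substrate=5 bound=2 product=6

Answer: 2 2 2 2 2 2 2 2 2 2 2 2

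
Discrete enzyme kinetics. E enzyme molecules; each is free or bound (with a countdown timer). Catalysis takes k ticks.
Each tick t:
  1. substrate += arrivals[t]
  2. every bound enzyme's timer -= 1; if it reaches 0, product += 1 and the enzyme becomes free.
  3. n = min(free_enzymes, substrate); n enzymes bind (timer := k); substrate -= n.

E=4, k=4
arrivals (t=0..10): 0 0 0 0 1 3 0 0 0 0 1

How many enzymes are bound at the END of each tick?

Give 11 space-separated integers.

t=0: arr=0 -> substrate=0 bound=0 product=0
t=1: arr=0 -> substrate=0 bound=0 product=0
t=2: arr=0 -> substrate=0 bound=0 product=0
t=3: arr=0 -> substrate=0 bound=0 product=0
t=4: arr=1 -> substrate=0 bound=1 product=0
t=5: arr=3 -> substrate=0 bound=4 product=0
t=6: arr=0 -> substrate=0 bound=4 product=0
t=7: arr=0 -> substrate=0 bound=4 product=0
t=8: arr=0 -> substrate=0 bound=3 product=1
t=9: arr=0 -> substrate=0 bound=0 product=4
t=10: arr=1 -> substrate=0 bound=1 product=4

Answer: 0 0 0 0 1 4 4 4 3 0 1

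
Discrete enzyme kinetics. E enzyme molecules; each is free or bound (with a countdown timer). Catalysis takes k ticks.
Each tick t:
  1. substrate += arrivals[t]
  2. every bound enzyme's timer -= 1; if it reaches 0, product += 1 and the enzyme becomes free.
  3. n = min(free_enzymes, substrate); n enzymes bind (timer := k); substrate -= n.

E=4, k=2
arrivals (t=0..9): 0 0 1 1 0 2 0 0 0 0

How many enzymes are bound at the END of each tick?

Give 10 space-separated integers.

t=0: arr=0 -> substrate=0 bound=0 product=0
t=1: arr=0 -> substrate=0 bound=0 product=0
t=2: arr=1 -> substrate=0 bound=1 product=0
t=3: arr=1 -> substrate=0 bound=2 product=0
t=4: arr=0 -> substrate=0 bound=1 product=1
t=5: arr=2 -> substrate=0 bound=2 product=2
t=6: arr=0 -> substrate=0 bound=2 product=2
t=7: arr=0 -> substrate=0 bound=0 product=4
t=8: arr=0 -> substrate=0 bound=0 product=4
t=9: arr=0 -> substrate=0 bound=0 product=4

Answer: 0 0 1 2 1 2 2 0 0 0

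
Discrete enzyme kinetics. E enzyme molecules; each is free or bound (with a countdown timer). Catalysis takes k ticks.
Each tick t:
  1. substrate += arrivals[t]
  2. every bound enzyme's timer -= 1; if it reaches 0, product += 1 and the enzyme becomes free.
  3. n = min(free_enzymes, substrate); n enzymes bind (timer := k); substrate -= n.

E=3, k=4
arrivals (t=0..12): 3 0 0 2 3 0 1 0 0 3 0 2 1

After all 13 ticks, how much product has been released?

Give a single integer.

Answer: 9

Derivation:
t=0: arr=3 -> substrate=0 bound=3 product=0
t=1: arr=0 -> substrate=0 bound=3 product=0
t=2: arr=0 -> substrate=0 bound=3 product=0
t=3: arr=2 -> substrate=2 bound=3 product=0
t=4: arr=3 -> substrate=2 bound=3 product=3
t=5: arr=0 -> substrate=2 bound=3 product=3
t=6: arr=1 -> substrate=3 bound=3 product=3
t=7: arr=0 -> substrate=3 bound=3 product=3
t=8: arr=0 -> substrate=0 bound=3 product=6
t=9: arr=3 -> substrate=3 bound=3 product=6
t=10: arr=0 -> substrate=3 bound=3 product=6
t=11: arr=2 -> substrate=5 bound=3 product=6
t=12: arr=1 -> substrate=3 bound=3 product=9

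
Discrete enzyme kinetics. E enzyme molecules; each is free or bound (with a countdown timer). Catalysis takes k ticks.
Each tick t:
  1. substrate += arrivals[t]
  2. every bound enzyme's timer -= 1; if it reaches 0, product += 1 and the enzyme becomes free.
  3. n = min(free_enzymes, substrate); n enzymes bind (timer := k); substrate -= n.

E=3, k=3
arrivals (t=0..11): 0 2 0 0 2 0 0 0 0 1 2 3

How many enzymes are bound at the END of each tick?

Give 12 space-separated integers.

Answer: 0 2 2 2 2 2 2 0 0 1 3 3

Derivation:
t=0: arr=0 -> substrate=0 bound=0 product=0
t=1: arr=2 -> substrate=0 bound=2 product=0
t=2: arr=0 -> substrate=0 bound=2 product=0
t=3: arr=0 -> substrate=0 bound=2 product=0
t=4: arr=2 -> substrate=0 bound=2 product=2
t=5: arr=0 -> substrate=0 bound=2 product=2
t=6: arr=0 -> substrate=0 bound=2 product=2
t=7: arr=0 -> substrate=0 bound=0 product=4
t=8: arr=0 -> substrate=0 bound=0 product=4
t=9: arr=1 -> substrate=0 bound=1 product=4
t=10: arr=2 -> substrate=0 bound=3 product=4
t=11: arr=3 -> substrate=3 bound=3 product=4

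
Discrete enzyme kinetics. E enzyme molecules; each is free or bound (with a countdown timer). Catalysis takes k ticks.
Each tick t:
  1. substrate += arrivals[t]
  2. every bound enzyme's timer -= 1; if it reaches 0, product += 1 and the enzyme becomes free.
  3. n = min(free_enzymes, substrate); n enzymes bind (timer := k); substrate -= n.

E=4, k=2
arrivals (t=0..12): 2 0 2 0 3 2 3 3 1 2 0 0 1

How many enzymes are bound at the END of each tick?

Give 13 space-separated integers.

Answer: 2 2 2 2 3 4 4 4 4 4 3 2 1

Derivation:
t=0: arr=2 -> substrate=0 bound=2 product=0
t=1: arr=0 -> substrate=0 bound=2 product=0
t=2: arr=2 -> substrate=0 bound=2 product=2
t=3: arr=0 -> substrate=0 bound=2 product=2
t=4: arr=3 -> substrate=0 bound=3 product=4
t=5: arr=2 -> substrate=1 bound=4 product=4
t=6: arr=3 -> substrate=1 bound=4 product=7
t=7: arr=3 -> substrate=3 bound=4 product=8
t=8: arr=1 -> substrate=1 bound=4 product=11
t=9: arr=2 -> substrate=2 bound=4 product=12
t=10: arr=0 -> substrate=0 bound=3 product=15
t=11: arr=0 -> substrate=0 bound=2 product=16
t=12: arr=1 -> substrate=0 bound=1 product=18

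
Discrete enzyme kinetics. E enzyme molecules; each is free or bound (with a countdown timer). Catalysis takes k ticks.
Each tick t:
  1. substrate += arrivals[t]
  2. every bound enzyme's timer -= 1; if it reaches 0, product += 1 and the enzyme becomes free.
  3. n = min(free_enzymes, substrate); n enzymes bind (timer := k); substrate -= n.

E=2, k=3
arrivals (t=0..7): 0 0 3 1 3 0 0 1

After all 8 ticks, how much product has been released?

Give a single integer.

Answer: 2

Derivation:
t=0: arr=0 -> substrate=0 bound=0 product=0
t=1: arr=0 -> substrate=0 bound=0 product=0
t=2: arr=3 -> substrate=1 bound=2 product=0
t=3: arr=1 -> substrate=2 bound=2 product=0
t=4: arr=3 -> substrate=5 bound=2 product=0
t=5: arr=0 -> substrate=3 bound=2 product=2
t=6: arr=0 -> substrate=3 bound=2 product=2
t=7: arr=1 -> substrate=4 bound=2 product=2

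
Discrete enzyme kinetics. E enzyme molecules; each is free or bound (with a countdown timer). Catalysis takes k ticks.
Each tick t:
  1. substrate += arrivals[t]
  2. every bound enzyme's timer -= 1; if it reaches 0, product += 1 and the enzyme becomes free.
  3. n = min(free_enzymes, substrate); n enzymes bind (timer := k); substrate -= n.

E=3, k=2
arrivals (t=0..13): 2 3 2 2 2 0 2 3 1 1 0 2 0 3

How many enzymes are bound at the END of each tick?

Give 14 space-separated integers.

Answer: 2 3 3 3 3 3 3 3 3 3 3 3 3 3

Derivation:
t=0: arr=2 -> substrate=0 bound=2 product=0
t=1: arr=3 -> substrate=2 bound=3 product=0
t=2: arr=2 -> substrate=2 bound=3 product=2
t=3: arr=2 -> substrate=3 bound=3 product=3
t=4: arr=2 -> substrate=3 bound=3 product=5
t=5: arr=0 -> substrate=2 bound=3 product=6
t=6: arr=2 -> substrate=2 bound=3 product=8
t=7: arr=3 -> substrate=4 bound=3 product=9
t=8: arr=1 -> substrate=3 bound=3 product=11
t=9: arr=1 -> substrate=3 bound=3 product=12
t=10: arr=0 -> substrate=1 bound=3 product=14
t=11: arr=2 -> substrate=2 bound=3 product=15
t=12: arr=0 -> substrate=0 bound=3 product=17
t=13: arr=3 -> substrate=2 bound=3 product=18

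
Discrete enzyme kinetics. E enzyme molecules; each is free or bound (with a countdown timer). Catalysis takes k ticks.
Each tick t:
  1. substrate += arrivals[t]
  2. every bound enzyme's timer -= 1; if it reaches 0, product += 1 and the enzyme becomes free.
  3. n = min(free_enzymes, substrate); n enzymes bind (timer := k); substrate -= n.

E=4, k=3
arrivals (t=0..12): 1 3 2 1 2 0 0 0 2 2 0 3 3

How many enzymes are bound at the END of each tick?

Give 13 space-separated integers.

Answer: 1 4 4 4 4 4 4 1 3 4 4 4 4

Derivation:
t=0: arr=1 -> substrate=0 bound=1 product=0
t=1: arr=3 -> substrate=0 bound=4 product=0
t=2: arr=2 -> substrate=2 bound=4 product=0
t=3: arr=1 -> substrate=2 bound=4 product=1
t=4: arr=2 -> substrate=1 bound=4 product=4
t=5: arr=0 -> substrate=1 bound=4 product=4
t=6: arr=0 -> substrate=0 bound=4 product=5
t=7: arr=0 -> substrate=0 bound=1 product=8
t=8: arr=2 -> substrate=0 bound=3 product=8
t=9: arr=2 -> substrate=0 bound=4 product=9
t=10: arr=0 -> substrate=0 bound=4 product=9
t=11: arr=3 -> substrate=1 bound=4 product=11
t=12: arr=3 -> substrate=2 bound=4 product=13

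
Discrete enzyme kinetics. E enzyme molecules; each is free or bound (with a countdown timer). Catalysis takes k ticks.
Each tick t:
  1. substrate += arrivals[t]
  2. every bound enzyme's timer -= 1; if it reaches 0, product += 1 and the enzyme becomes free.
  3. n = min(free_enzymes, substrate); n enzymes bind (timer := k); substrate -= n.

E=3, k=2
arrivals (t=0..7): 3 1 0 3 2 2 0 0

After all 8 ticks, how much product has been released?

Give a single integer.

Answer: 9

Derivation:
t=0: arr=3 -> substrate=0 bound=3 product=0
t=1: arr=1 -> substrate=1 bound=3 product=0
t=2: arr=0 -> substrate=0 bound=1 product=3
t=3: arr=3 -> substrate=1 bound=3 product=3
t=4: arr=2 -> substrate=2 bound=3 product=4
t=5: arr=2 -> substrate=2 bound=3 product=6
t=6: arr=0 -> substrate=1 bound=3 product=7
t=7: arr=0 -> substrate=0 bound=2 product=9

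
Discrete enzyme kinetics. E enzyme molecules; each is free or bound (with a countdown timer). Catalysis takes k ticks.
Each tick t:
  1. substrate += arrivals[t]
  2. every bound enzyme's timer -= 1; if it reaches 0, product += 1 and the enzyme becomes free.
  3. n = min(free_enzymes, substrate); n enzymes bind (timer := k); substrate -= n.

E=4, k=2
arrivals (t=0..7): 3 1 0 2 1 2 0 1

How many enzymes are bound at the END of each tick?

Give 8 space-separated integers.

Answer: 3 4 1 2 3 3 2 1

Derivation:
t=0: arr=3 -> substrate=0 bound=3 product=0
t=1: arr=1 -> substrate=0 bound=4 product=0
t=2: arr=0 -> substrate=0 bound=1 product=3
t=3: arr=2 -> substrate=0 bound=2 product=4
t=4: arr=1 -> substrate=0 bound=3 product=4
t=5: arr=2 -> substrate=0 bound=3 product=6
t=6: arr=0 -> substrate=0 bound=2 product=7
t=7: arr=1 -> substrate=0 bound=1 product=9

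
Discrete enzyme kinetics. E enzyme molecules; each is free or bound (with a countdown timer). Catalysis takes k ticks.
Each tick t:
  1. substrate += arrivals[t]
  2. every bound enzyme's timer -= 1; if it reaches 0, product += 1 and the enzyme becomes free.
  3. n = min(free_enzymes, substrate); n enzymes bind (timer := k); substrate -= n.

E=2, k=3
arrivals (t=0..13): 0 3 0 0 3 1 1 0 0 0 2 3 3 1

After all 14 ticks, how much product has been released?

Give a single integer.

Answer: 8

Derivation:
t=0: arr=0 -> substrate=0 bound=0 product=0
t=1: arr=3 -> substrate=1 bound=2 product=0
t=2: arr=0 -> substrate=1 bound=2 product=0
t=3: arr=0 -> substrate=1 bound=2 product=0
t=4: arr=3 -> substrate=2 bound=2 product=2
t=5: arr=1 -> substrate=3 bound=2 product=2
t=6: arr=1 -> substrate=4 bound=2 product=2
t=7: arr=0 -> substrate=2 bound=2 product=4
t=8: arr=0 -> substrate=2 bound=2 product=4
t=9: arr=0 -> substrate=2 bound=2 product=4
t=10: arr=2 -> substrate=2 bound=2 product=6
t=11: arr=3 -> substrate=5 bound=2 product=6
t=12: arr=3 -> substrate=8 bound=2 product=6
t=13: arr=1 -> substrate=7 bound=2 product=8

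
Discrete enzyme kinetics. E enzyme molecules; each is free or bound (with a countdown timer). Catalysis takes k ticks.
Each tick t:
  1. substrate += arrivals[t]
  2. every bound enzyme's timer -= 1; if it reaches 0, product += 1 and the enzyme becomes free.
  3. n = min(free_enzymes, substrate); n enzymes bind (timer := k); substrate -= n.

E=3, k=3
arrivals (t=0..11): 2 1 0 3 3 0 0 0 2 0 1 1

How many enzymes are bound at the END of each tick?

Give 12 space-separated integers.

t=0: arr=2 -> substrate=0 bound=2 product=0
t=1: arr=1 -> substrate=0 bound=3 product=0
t=2: arr=0 -> substrate=0 bound=3 product=0
t=3: arr=3 -> substrate=1 bound=3 product=2
t=4: arr=3 -> substrate=3 bound=3 product=3
t=5: arr=0 -> substrate=3 bound=3 product=3
t=6: arr=0 -> substrate=1 bound=3 product=5
t=7: arr=0 -> substrate=0 bound=3 product=6
t=8: arr=2 -> substrate=2 bound=3 product=6
t=9: arr=0 -> substrate=0 bound=3 product=8
t=10: arr=1 -> substrate=0 bound=3 product=9
t=11: arr=1 -> substrate=1 bound=3 product=9

Answer: 2 3 3 3 3 3 3 3 3 3 3 3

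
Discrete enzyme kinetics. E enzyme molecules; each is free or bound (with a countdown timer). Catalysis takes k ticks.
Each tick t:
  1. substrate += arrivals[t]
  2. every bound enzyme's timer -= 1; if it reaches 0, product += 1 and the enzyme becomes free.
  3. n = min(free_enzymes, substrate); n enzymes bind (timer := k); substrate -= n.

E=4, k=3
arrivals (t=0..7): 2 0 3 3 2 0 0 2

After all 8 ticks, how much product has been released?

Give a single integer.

t=0: arr=2 -> substrate=0 bound=2 product=0
t=1: arr=0 -> substrate=0 bound=2 product=0
t=2: arr=3 -> substrate=1 bound=4 product=0
t=3: arr=3 -> substrate=2 bound=4 product=2
t=4: arr=2 -> substrate=4 bound=4 product=2
t=5: arr=0 -> substrate=2 bound=4 product=4
t=6: arr=0 -> substrate=0 bound=4 product=6
t=7: arr=2 -> substrate=2 bound=4 product=6

Answer: 6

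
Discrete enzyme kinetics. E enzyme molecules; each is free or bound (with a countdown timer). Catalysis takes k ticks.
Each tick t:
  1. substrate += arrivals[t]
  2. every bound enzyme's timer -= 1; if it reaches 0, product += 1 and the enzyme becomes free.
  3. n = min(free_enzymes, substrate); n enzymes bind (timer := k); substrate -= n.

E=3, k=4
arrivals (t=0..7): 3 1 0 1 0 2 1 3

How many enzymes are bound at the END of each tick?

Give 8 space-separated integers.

t=0: arr=3 -> substrate=0 bound=3 product=0
t=1: arr=1 -> substrate=1 bound=3 product=0
t=2: arr=0 -> substrate=1 bound=3 product=0
t=3: arr=1 -> substrate=2 bound=3 product=0
t=4: arr=0 -> substrate=0 bound=2 product=3
t=5: arr=2 -> substrate=1 bound=3 product=3
t=6: arr=1 -> substrate=2 bound=3 product=3
t=7: arr=3 -> substrate=5 bound=3 product=3

Answer: 3 3 3 3 2 3 3 3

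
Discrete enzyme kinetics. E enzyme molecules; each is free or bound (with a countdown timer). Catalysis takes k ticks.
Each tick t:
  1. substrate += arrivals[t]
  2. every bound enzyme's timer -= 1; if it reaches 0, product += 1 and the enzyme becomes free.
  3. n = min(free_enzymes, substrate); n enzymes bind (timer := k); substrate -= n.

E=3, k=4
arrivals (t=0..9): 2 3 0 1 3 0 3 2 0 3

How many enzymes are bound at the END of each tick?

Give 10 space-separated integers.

t=0: arr=2 -> substrate=0 bound=2 product=0
t=1: arr=3 -> substrate=2 bound=3 product=0
t=2: arr=0 -> substrate=2 bound=3 product=0
t=3: arr=1 -> substrate=3 bound=3 product=0
t=4: arr=3 -> substrate=4 bound=3 product=2
t=5: arr=0 -> substrate=3 bound=3 product=3
t=6: arr=3 -> substrate=6 bound=3 product=3
t=7: arr=2 -> substrate=8 bound=3 product=3
t=8: arr=0 -> substrate=6 bound=3 product=5
t=9: arr=3 -> substrate=8 bound=3 product=6

Answer: 2 3 3 3 3 3 3 3 3 3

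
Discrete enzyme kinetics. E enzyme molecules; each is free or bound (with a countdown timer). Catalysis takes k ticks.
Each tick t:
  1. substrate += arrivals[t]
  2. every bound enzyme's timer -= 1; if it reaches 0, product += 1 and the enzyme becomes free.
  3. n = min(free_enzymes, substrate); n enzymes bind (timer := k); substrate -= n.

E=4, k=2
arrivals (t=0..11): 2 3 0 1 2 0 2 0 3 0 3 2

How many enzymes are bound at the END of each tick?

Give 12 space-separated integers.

t=0: arr=2 -> substrate=0 bound=2 product=0
t=1: arr=3 -> substrate=1 bound=4 product=0
t=2: arr=0 -> substrate=0 bound=3 product=2
t=3: arr=1 -> substrate=0 bound=2 product=4
t=4: arr=2 -> substrate=0 bound=3 product=5
t=5: arr=0 -> substrate=0 bound=2 product=6
t=6: arr=2 -> substrate=0 bound=2 product=8
t=7: arr=0 -> substrate=0 bound=2 product=8
t=8: arr=3 -> substrate=0 bound=3 product=10
t=9: arr=0 -> substrate=0 bound=3 product=10
t=10: arr=3 -> substrate=0 bound=3 product=13
t=11: arr=2 -> substrate=1 bound=4 product=13

Answer: 2 4 3 2 3 2 2 2 3 3 3 4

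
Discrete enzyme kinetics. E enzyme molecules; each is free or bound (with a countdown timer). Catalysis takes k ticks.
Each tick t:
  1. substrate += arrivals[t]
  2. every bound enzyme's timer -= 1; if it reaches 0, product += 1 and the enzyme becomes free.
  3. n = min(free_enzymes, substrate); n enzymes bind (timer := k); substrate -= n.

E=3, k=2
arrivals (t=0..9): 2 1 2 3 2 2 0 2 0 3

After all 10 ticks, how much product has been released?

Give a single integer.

Answer: 12

Derivation:
t=0: arr=2 -> substrate=0 bound=2 product=0
t=1: arr=1 -> substrate=0 bound=3 product=0
t=2: arr=2 -> substrate=0 bound=3 product=2
t=3: arr=3 -> substrate=2 bound=3 product=3
t=4: arr=2 -> substrate=2 bound=3 product=5
t=5: arr=2 -> substrate=3 bound=3 product=6
t=6: arr=0 -> substrate=1 bound=3 product=8
t=7: arr=2 -> substrate=2 bound=3 product=9
t=8: arr=0 -> substrate=0 bound=3 product=11
t=9: arr=3 -> substrate=2 bound=3 product=12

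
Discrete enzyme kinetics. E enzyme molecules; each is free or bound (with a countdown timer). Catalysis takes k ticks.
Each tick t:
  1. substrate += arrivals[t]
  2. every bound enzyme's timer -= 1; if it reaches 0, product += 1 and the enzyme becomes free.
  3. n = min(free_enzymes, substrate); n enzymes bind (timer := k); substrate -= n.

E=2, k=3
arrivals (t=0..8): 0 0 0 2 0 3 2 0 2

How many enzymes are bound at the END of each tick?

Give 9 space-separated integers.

Answer: 0 0 0 2 2 2 2 2 2

Derivation:
t=0: arr=0 -> substrate=0 bound=0 product=0
t=1: arr=0 -> substrate=0 bound=0 product=0
t=2: arr=0 -> substrate=0 bound=0 product=0
t=3: arr=2 -> substrate=0 bound=2 product=0
t=4: arr=0 -> substrate=0 bound=2 product=0
t=5: arr=3 -> substrate=3 bound=2 product=0
t=6: arr=2 -> substrate=3 bound=2 product=2
t=7: arr=0 -> substrate=3 bound=2 product=2
t=8: arr=2 -> substrate=5 bound=2 product=2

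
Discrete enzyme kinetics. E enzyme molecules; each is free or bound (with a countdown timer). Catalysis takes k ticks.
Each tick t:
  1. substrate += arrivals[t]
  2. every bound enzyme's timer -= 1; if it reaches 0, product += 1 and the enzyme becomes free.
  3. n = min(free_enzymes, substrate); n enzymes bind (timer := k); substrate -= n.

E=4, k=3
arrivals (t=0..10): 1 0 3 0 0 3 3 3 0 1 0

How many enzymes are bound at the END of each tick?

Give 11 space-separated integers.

Answer: 1 1 4 3 3 3 4 4 4 4 4

Derivation:
t=0: arr=1 -> substrate=0 bound=1 product=0
t=1: arr=0 -> substrate=0 bound=1 product=0
t=2: arr=3 -> substrate=0 bound=4 product=0
t=3: arr=0 -> substrate=0 bound=3 product=1
t=4: arr=0 -> substrate=0 bound=3 product=1
t=5: arr=3 -> substrate=0 bound=3 product=4
t=6: arr=3 -> substrate=2 bound=4 product=4
t=7: arr=3 -> substrate=5 bound=4 product=4
t=8: arr=0 -> substrate=2 bound=4 product=7
t=9: arr=1 -> substrate=2 bound=4 product=8
t=10: arr=0 -> substrate=2 bound=4 product=8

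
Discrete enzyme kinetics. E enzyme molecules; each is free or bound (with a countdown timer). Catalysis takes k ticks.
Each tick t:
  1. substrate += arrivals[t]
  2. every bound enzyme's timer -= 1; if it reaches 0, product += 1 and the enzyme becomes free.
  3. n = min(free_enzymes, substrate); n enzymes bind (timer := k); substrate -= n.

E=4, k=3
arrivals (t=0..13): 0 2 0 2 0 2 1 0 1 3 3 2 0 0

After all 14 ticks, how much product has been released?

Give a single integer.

Answer: 11

Derivation:
t=0: arr=0 -> substrate=0 bound=0 product=0
t=1: arr=2 -> substrate=0 bound=2 product=0
t=2: arr=0 -> substrate=0 bound=2 product=0
t=3: arr=2 -> substrate=0 bound=4 product=0
t=4: arr=0 -> substrate=0 bound=2 product=2
t=5: arr=2 -> substrate=0 bound=4 product=2
t=6: arr=1 -> substrate=0 bound=3 product=4
t=7: arr=0 -> substrate=0 bound=3 product=4
t=8: arr=1 -> substrate=0 bound=2 product=6
t=9: arr=3 -> substrate=0 bound=4 product=7
t=10: arr=3 -> substrate=3 bound=4 product=7
t=11: arr=2 -> substrate=4 bound=4 product=8
t=12: arr=0 -> substrate=1 bound=4 product=11
t=13: arr=0 -> substrate=1 bound=4 product=11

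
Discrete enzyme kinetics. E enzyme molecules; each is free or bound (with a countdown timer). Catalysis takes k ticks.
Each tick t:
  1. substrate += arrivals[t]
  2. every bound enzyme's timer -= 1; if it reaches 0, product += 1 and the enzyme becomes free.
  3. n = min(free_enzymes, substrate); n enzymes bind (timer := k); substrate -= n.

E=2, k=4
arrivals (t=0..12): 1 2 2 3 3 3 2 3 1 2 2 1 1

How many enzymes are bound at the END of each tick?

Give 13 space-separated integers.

t=0: arr=1 -> substrate=0 bound=1 product=0
t=1: arr=2 -> substrate=1 bound=2 product=0
t=2: arr=2 -> substrate=3 bound=2 product=0
t=3: arr=3 -> substrate=6 bound=2 product=0
t=4: arr=3 -> substrate=8 bound=2 product=1
t=5: arr=3 -> substrate=10 bound=2 product=2
t=6: arr=2 -> substrate=12 bound=2 product=2
t=7: arr=3 -> substrate=15 bound=2 product=2
t=8: arr=1 -> substrate=15 bound=2 product=3
t=9: arr=2 -> substrate=16 bound=2 product=4
t=10: arr=2 -> substrate=18 bound=2 product=4
t=11: arr=1 -> substrate=19 bound=2 product=4
t=12: arr=1 -> substrate=19 bound=2 product=5

Answer: 1 2 2 2 2 2 2 2 2 2 2 2 2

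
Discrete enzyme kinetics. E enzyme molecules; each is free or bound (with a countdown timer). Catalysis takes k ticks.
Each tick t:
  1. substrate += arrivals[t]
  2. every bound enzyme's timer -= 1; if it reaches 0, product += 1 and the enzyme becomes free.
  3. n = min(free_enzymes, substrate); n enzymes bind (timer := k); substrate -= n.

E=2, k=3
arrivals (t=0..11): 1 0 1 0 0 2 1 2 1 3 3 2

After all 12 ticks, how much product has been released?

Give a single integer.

t=0: arr=1 -> substrate=0 bound=1 product=0
t=1: arr=0 -> substrate=0 bound=1 product=0
t=2: arr=1 -> substrate=0 bound=2 product=0
t=3: arr=0 -> substrate=0 bound=1 product=1
t=4: arr=0 -> substrate=0 bound=1 product=1
t=5: arr=2 -> substrate=0 bound=2 product=2
t=6: arr=1 -> substrate=1 bound=2 product=2
t=7: arr=2 -> substrate=3 bound=2 product=2
t=8: arr=1 -> substrate=2 bound=2 product=4
t=9: arr=3 -> substrate=5 bound=2 product=4
t=10: arr=3 -> substrate=8 bound=2 product=4
t=11: arr=2 -> substrate=8 bound=2 product=6

Answer: 6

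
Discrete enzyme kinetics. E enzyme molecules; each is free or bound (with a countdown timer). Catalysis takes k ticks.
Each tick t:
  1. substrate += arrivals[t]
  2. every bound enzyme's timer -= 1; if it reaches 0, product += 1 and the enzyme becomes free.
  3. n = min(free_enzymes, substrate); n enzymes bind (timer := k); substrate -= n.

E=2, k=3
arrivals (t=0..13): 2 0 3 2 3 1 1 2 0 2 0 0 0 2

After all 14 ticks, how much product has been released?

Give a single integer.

Answer: 8

Derivation:
t=0: arr=2 -> substrate=0 bound=2 product=0
t=1: arr=0 -> substrate=0 bound=2 product=0
t=2: arr=3 -> substrate=3 bound=2 product=0
t=3: arr=2 -> substrate=3 bound=2 product=2
t=4: arr=3 -> substrate=6 bound=2 product=2
t=5: arr=1 -> substrate=7 bound=2 product=2
t=6: arr=1 -> substrate=6 bound=2 product=4
t=7: arr=2 -> substrate=8 bound=2 product=4
t=8: arr=0 -> substrate=8 bound=2 product=4
t=9: arr=2 -> substrate=8 bound=2 product=6
t=10: arr=0 -> substrate=8 bound=2 product=6
t=11: arr=0 -> substrate=8 bound=2 product=6
t=12: arr=0 -> substrate=6 bound=2 product=8
t=13: arr=2 -> substrate=8 bound=2 product=8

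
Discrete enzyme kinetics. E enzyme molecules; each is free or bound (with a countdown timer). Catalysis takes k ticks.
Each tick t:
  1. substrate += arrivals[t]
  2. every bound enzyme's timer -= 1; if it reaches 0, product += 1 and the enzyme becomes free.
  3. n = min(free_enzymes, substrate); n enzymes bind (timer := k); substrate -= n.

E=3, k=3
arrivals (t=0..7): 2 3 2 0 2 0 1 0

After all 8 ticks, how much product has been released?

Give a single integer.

t=0: arr=2 -> substrate=0 bound=2 product=0
t=1: arr=3 -> substrate=2 bound=3 product=0
t=2: arr=2 -> substrate=4 bound=3 product=0
t=3: arr=0 -> substrate=2 bound=3 product=2
t=4: arr=2 -> substrate=3 bound=3 product=3
t=5: arr=0 -> substrate=3 bound=3 product=3
t=6: arr=1 -> substrate=2 bound=3 product=5
t=7: arr=0 -> substrate=1 bound=3 product=6

Answer: 6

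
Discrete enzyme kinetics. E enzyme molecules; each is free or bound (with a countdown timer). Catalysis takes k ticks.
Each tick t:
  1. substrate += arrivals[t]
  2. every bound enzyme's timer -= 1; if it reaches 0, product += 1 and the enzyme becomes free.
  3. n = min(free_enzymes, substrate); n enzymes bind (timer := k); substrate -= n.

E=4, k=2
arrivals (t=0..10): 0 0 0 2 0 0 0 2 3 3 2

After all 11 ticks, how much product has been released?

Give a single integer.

Answer: 6

Derivation:
t=0: arr=0 -> substrate=0 bound=0 product=0
t=1: arr=0 -> substrate=0 bound=0 product=0
t=2: arr=0 -> substrate=0 bound=0 product=0
t=3: arr=2 -> substrate=0 bound=2 product=0
t=4: arr=0 -> substrate=0 bound=2 product=0
t=5: arr=0 -> substrate=0 bound=0 product=2
t=6: arr=0 -> substrate=0 bound=0 product=2
t=7: arr=2 -> substrate=0 bound=2 product=2
t=8: arr=3 -> substrate=1 bound=4 product=2
t=9: arr=3 -> substrate=2 bound=4 product=4
t=10: arr=2 -> substrate=2 bound=4 product=6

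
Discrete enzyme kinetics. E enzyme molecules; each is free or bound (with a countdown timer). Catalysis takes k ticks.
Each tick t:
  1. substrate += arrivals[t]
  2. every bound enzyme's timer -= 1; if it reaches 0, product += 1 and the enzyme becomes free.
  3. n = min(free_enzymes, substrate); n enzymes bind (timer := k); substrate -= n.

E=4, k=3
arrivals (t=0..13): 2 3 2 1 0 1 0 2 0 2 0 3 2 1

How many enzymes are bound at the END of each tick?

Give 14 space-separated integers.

t=0: arr=2 -> substrate=0 bound=2 product=0
t=1: arr=3 -> substrate=1 bound=4 product=0
t=2: arr=2 -> substrate=3 bound=4 product=0
t=3: arr=1 -> substrate=2 bound=4 product=2
t=4: arr=0 -> substrate=0 bound=4 product=4
t=5: arr=1 -> substrate=1 bound=4 product=4
t=6: arr=0 -> substrate=0 bound=3 product=6
t=7: arr=2 -> substrate=0 bound=3 product=8
t=8: arr=0 -> substrate=0 bound=3 product=8
t=9: arr=2 -> substrate=0 bound=4 product=9
t=10: arr=0 -> substrate=0 bound=2 product=11
t=11: arr=3 -> substrate=1 bound=4 product=11
t=12: arr=2 -> substrate=1 bound=4 product=13
t=13: arr=1 -> substrate=2 bound=4 product=13

Answer: 2 4 4 4 4 4 3 3 3 4 2 4 4 4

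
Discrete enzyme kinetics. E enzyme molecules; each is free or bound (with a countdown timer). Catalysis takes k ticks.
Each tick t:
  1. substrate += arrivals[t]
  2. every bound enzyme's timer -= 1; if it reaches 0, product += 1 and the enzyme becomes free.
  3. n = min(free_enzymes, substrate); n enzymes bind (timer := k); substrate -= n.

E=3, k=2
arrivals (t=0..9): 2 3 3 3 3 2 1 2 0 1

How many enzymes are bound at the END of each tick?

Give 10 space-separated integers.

t=0: arr=2 -> substrate=0 bound=2 product=0
t=1: arr=3 -> substrate=2 bound=3 product=0
t=2: arr=3 -> substrate=3 bound=3 product=2
t=3: arr=3 -> substrate=5 bound=3 product=3
t=4: arr=3 -> substrate=6 bound=3 product=5
t=5: arr=2 -> substrate=7 bound=3 product=6
t=6: arr=1 -> substrate=6 bound=3 product=8
t=7: arr=2 -> substrate=7 bound=3 product=9
t=8: arr=0 -> substrate=5 bound=3 product=11
t=9: arr=1 -> substrate=5 bound=3 product=12

Answer: 2 3 3 3 3 3 3 3 3 3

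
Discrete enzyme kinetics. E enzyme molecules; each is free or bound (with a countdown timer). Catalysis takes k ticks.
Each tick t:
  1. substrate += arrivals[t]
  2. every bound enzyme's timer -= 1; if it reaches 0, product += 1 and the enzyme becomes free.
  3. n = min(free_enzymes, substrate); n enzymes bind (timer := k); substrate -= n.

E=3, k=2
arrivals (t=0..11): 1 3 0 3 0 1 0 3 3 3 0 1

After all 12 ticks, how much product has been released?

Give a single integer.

t=0: arr=1 -> substrate=0 bound=1 product=0
t=1: arr=3 -> substrate=1 bound=3 product=0
t=2: arr=0 -> substrate=0 bound=3 product=1
t=3: arr=3 -> substrate=1 bound=3 product=3
t=4: arr=0 -> substrate=0 bound=3 product=4
t=5: arr=1 -> substrate=0 bound=2 product=6
t=6: arr=0 -> substrate=0 bound=1 product=7
t=7: arr=3 -> substrate=0 bound=3 product=8
t=8: arr=3 -> substrate=3 bound=3 product=8
t=9: arr=3 -> substrate=3 bound=3 product=11
t=10: arr=0 -> substrate=3 bound=3 product=11
t=11: arr=1 -> substrate=1 bound=3 product=14

Answer: 14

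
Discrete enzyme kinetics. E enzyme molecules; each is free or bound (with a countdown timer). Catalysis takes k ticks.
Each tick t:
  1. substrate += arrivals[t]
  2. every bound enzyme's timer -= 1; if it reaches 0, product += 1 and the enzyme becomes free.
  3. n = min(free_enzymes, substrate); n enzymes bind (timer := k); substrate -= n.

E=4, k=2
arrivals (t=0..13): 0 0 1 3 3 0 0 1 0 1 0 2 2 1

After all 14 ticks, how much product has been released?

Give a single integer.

t=0: arr=0 -> substrate=0 bound=0 product=0
t=1: arr=0 -> substrate=0 bound=0 product=0
t=2: arr=1 -> substrate=0 bound=1 product=0
t=3: arr=3 -> substrate=0 bound=4 product=0
t=4: arr=3 -> substrate=2 bound=4 product=1
t=5: arr=0 -> substrate=0 bound=3 product=4
t=6: arr=0 -> substrate=0 bound=2 product=5
t=7: arr=1 -> substrate=0 bound=1 product=7
t=8: arr=0 -> substrate=0 bound=1 product=7
t=9: arr=1 -> substrate=0 bound=1 product=8
t=10: arr=0 -> substrate=0 bound=1 product=8
t=11: arr=2 -> substrate=0 bound=2 product=9
t=12: arr=2 -> substrate=0 bound=4 product=9
t=13: arr=1 -> substrate=0 bound=3 product=11

Answer: 11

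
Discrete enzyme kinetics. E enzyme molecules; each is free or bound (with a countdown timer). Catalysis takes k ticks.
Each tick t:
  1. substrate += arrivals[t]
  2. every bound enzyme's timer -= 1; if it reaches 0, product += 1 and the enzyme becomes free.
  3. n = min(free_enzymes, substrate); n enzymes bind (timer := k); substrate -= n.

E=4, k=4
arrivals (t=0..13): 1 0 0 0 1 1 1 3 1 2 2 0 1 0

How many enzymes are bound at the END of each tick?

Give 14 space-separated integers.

Answer: 1 1 1 1 1 2 3 4 4 4 4 4 4 4

Derivation:
t=0: arr=1 -> substrate=0 bound=1 product=0
t=1: arr=0 -> substrate=0 bound=1 product=0
t=2: arr=0 -> substrate=0 bound=1 product=0
t=3: arr=0 -> substrate=0 bound=1 product=0
t=4: arr=1 -> substrate=0 bound=1 product=1
t=5: arr=1 -> substrate=0 bound=2 product=1
t=6: arr=1 -> substrate=0 bound=3 product=1
t=7: arr=3 -> substrate=2 bound=4 product=1
t=8: arr=1 -> substrate=2 bound=4 product=2
t=9: arr=2 -> substrate=3 bound=4 product=3
t=10: arr=2 -> substrate=4 bound=4 product=4
t=11: arr=0 -> substrate=3 bound=4 product=5
t=12: arr=1 -> substrate=3 bound=4 product=6
t=13: arr=0 -> substrate=2 bound=4 product=7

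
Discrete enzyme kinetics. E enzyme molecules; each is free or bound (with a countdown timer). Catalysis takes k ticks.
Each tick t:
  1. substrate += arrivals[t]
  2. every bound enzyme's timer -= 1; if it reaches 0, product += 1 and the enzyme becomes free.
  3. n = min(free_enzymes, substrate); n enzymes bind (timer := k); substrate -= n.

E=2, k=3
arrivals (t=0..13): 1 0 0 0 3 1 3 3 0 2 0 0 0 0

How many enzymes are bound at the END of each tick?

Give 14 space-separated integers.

t=0: arr=1 -> substrate=0 bound=1 product=0
t=1: arr=0 -> substrate=0 bound=1 product=0
t=2: arr=0 -> substrate=0 bound=1 product=0
t=3: arr=0 -> substrate=0 bound=0 product=1
t=4: arr=3 -> substrate=1 bound=2 product=1
t=5: arr=1 -> substrate=2 bound=2 product=1
t=6: arr=3 -> substrate=5 bound=2 product=1
t=7: arr=3 -> substrate=6 bound=2 product=3
t=8: arr=0 -> substrate=6 bound=2 product=3
t=9: arr=2 -> substrate=8 bound=2 product=3
t=10: arr=0 -> substrate=6 bound=2 product=5
t=11: arr=0 -> substrate=6 bound=2 product=5
t=12: arr=0 -> substrate=6 bound=2 product=5
t=13: arr=0 -> substrate=4 bound=2 product=7

Answer: 1 1 1 0 2 2 2 2 2 2 2 2 2 2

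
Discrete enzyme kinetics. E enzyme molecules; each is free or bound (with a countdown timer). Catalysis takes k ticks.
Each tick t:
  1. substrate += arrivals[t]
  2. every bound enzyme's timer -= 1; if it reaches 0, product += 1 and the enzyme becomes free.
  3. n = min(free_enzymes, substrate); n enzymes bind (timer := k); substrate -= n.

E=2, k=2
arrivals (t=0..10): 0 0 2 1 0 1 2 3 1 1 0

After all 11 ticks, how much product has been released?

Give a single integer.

Answer: 7

Derivation:
t=0: arr=0 -> substrate=0 bound=0 product=0
t=1: arr=0 -> substrate=0 bound=0 product=0
t=2: arr=2 -> substrate=0 bound=2 product=0
t=3: arr=1 -> substrate=1 bound=2 product=0
t=4: arr=0 -> substrate=0 bound=1 product=2
t=5: arr=1 -> substrate=0 bound=2 product=2
t=6: arr=2 -> substrate=1 bound=2 product=3
t=7: arr=3 -> substrate=3 bound=2 product=4
t=8: arr=1 -> substrate=3 bound=2 product=5
t=9: arr=1 -> substrate=3 bound=2 product=6
t=10: arr=0 -> substrate=2 bound=2 product=7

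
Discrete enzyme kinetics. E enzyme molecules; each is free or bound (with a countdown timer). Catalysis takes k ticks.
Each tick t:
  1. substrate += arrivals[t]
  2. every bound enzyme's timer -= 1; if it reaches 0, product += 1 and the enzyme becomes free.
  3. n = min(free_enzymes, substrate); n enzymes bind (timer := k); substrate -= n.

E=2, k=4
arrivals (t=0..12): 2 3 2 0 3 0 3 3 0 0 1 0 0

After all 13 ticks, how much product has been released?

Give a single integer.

Answer: 6

Derivation:
t=0: arr=2 -> substrate=0 bound=2 product=0
t=1: arr=3 -> substrate=3 bound=2 product=0
t=2: arr=2 -> substrate=5 bound=2 product=0
t=3: arr=0 -> substrate=5 bound=2 product=0
t=4: arr=3 -> substrate=6 bound=2 product=2
t=5: arr=0 -> substrate=6 bound=2 product=2
t=6: arr=3 -> substrate=9 bound=2 product=2
t=7: arr=3 -> substrate=12 bound=2 product=2
t=8: arr=0 -> substrate=10 bound=2 product=4
t=9: arr=0 -> substrate=10 bound=2 product=4
t=10: arr=1 -> substrate=11 bound=2 product=4
t=11: arr=0 -> substrate=11 bound=2 product=4
t=12: arr=0 -> substrate=9 bound=2 product=6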